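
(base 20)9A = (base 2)10111110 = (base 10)190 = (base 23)86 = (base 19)A0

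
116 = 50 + 66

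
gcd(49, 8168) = 1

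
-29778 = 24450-54228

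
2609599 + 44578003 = 47187602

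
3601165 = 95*37907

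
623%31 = 3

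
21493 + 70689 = 92182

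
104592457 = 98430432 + 6162025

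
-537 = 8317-8854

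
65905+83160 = 149065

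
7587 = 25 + 7562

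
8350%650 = 550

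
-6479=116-6595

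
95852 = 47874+47978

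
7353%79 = 6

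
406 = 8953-8547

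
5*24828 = 124140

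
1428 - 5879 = -4451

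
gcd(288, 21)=3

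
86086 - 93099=-7013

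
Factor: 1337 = 7^1*191^1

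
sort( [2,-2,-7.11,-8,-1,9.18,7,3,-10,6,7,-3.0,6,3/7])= [-10,-8,-7.11,-3.0,-2,-1,3/7,2,3,6,6,7,7,9.18]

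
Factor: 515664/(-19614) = -1*2^3*3^1*7^(-1)*467^(-1)*3581^1 = -85944/3269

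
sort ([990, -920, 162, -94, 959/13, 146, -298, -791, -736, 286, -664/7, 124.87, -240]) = [-920, -791, -736, -298, -240, -664/7, -94, 959/13, 124.87, 146, 162, 286, 990]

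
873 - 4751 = -3878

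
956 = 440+516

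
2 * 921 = 1842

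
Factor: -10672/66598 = -1*2^3*7^(-1)*23^1*29^1*67^(-1)*71^(-1) = -5336/33299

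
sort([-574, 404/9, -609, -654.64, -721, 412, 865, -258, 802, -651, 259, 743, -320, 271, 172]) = [-721, -654.64, -651, -609, -574, -320, -258, 404/9, 172, 259, 271, 412, 743, 802, 865]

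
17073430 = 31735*538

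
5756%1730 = 566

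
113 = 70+43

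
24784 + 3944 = 28728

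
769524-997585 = -228061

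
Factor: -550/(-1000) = 2^(-2)*5^(-1)*11^1 = 11/20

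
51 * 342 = 17442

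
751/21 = 35 + 16/21 ≈ 35.76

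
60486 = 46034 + 14452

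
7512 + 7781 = 15293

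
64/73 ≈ 0.877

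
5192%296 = 160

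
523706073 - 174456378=349249695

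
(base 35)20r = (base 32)2dd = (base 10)2477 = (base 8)4655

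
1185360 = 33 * 35920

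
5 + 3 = 8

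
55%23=9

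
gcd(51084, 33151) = 1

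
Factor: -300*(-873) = 2^2*3^3*5^2*97^1 = 261900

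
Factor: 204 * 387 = 2^2 * 3^3 * 17^1 * 43^1 = 78948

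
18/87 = 6/29 ≈ 0.207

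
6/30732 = 1/5122 ≈ 0.000195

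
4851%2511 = 2340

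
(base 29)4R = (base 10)143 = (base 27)58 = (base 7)263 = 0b10001111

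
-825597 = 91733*(-9)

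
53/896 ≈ 0.0592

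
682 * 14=9548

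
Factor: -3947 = -1 * 3947^1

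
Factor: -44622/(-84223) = 2^1 * 3^2 * 37^1 * 67^1 * 84223^(-1)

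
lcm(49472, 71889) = 4600896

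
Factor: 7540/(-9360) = -1 * 2^(-2) * 3^(-2) * 29^1 = -29/36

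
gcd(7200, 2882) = 2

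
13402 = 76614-63212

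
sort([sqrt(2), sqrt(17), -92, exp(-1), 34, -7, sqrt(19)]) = [-92, -7, exp(-1), sqrt(2), sqrt(17), sqrt(19), 34]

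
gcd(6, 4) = 2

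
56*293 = 16408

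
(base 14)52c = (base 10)1020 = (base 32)vs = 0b1111111100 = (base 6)4420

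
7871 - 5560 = 2311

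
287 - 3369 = -3082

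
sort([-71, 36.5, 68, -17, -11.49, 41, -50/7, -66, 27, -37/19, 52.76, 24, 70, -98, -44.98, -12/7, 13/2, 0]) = [-98, -71, -66, -44.98, -17, -11.49, -50/7, -37/19, -12/7, 0, 13/2, 24, 27, 36.5, 41, 52.76, 68, 70]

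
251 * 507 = 127257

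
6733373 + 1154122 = 7887495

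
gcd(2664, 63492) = 444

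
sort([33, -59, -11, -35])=[-59, -35, -11, 33]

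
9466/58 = 163 + 6/29 ≈ 163.21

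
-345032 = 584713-929745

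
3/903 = 1/301 ≈ 0.00332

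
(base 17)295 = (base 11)60a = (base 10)736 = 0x2e0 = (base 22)1ba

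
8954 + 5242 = 14196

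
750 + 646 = 1396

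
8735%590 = 475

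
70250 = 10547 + 59703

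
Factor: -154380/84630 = -1*2^1*7^(-1)*13^(-1)*83^1 = -166/91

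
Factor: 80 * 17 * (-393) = -1 * 2^4 * 3^1 * 5^1 * 17^1 * 131^1 = -534480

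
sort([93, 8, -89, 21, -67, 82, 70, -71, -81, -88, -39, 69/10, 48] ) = [-89, -88, -81, -71, -67, -39, 69/10, 8, 21, 48, 70, 82, 93] 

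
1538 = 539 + 999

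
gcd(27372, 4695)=3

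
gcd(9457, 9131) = 1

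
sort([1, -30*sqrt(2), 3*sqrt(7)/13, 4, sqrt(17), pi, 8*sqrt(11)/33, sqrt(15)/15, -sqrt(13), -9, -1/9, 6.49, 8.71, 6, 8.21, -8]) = [-30*sqrt(2), -9, -8, -sqrt(13), -1/9, sqrt(15)/15, 3*sqrt(7)/13, 8*sqrt(11)/33, 1, pi, 4, sqrt(17), 6, 6.49, 8.21, 8.71]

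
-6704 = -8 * 838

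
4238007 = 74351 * 57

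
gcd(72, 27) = 9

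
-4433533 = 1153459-5586992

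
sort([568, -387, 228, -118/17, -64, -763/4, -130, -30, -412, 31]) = [-412, -387, -763/4, -130, -64, -30, -118/17, 31, 228, 568]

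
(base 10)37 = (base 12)31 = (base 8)45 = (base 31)16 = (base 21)1g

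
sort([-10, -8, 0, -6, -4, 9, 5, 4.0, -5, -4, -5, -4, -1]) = [-10, -8, -6, -5, -5, -4, -4, -4, -1, 0, 4.0, 5, 9]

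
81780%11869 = 10566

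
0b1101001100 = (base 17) 2fb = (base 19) 268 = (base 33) pj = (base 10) 844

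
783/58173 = 261/19391 ≈ 0.0135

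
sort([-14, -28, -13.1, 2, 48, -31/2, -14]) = [-28, -31/2, -14, -14, -13.1, 2, 48]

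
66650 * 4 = 266600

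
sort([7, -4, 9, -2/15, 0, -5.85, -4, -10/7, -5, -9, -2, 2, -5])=[-9, -5.85, -5, -5, -4, -4, -2, -10/7, -2/15, 0, 2, 7, 9]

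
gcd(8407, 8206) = 1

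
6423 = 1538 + 4885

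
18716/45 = 415 + 41/45≈415.91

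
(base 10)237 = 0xed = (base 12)179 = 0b11101101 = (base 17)dg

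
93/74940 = 31/24980 ≈ 0.00124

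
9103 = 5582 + 3521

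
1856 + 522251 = 524107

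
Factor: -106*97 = -1*2^1*53^1*97^1 = -10282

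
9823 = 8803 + 1020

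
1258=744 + 514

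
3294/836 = 3 + 393/418 ≈ 3.94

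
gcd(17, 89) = 1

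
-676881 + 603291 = -73590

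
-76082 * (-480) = 36519360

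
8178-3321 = 4857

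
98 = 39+59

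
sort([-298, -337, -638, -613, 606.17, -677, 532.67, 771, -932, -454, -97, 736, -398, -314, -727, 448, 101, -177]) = [-932, -727, -677, -638, -613, -454, -398, -337, -314, -298, -177, -97, 101, 448, 532.67, 606.17, 736, 771]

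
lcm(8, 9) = 72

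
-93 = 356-449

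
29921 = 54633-24712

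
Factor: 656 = 2^4*41^1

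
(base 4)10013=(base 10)263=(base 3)100202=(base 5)2023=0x107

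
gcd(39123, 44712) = 5589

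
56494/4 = 14123 + 1/2 = 14123.50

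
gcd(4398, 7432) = 2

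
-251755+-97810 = -349565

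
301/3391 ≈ 0.0888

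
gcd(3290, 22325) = 235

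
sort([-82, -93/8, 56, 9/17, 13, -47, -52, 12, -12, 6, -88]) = [-88, -82, -52, -47, -12, -93/8, 9/17, 6, 12, 13, 56]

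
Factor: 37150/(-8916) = -1*2^(-1)*3^(-1)*5^2 = -25/6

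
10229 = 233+9996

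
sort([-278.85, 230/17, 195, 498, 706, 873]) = [-278.85, 230/17, 195, 498, 706, 873]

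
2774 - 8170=-5396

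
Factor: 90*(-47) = -1*2^1*3^2*5^1*47^1 = -4230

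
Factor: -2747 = -1*41^1*67^1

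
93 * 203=18879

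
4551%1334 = 549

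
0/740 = 0 = 0.00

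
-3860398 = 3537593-7397991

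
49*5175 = 253575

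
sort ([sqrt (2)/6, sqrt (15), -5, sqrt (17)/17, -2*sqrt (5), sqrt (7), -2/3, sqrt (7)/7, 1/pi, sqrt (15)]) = [-5, -2*sqrt (5), -2/3, sqrt (2)/6, sqrt (17)/17, 1/pi, sqrt (7)/7, sqrt (7), sqrt (15), sqrt (15)]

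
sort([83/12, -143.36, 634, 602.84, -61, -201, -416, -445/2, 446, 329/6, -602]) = [-602, -416, -445/2, -201, -143.36, -61, 83/12, 329/6, 446, 602.84, 634]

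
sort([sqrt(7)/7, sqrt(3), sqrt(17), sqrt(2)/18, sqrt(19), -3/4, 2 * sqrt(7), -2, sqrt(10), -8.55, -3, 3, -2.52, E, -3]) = [-8.55, -3, -3, -2.52, -2, -3/4, sqrt(2)/18, sqrt(7)/7, sqrt(3), E, 3, sqrt(10), sqrt(17), sqrt(19), 2 * sqrt(7)]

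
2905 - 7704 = -4799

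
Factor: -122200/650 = -1*2^2*47^1 = -188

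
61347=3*20449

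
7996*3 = 23988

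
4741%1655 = 1431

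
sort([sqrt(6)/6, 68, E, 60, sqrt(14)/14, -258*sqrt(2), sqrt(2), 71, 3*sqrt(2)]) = [-258*sqrt(2), sqrt(14)/14, sqrt(6)/6, sqrt(2), E, 3*sqrt(2), 60, 68, 71]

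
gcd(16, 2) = 2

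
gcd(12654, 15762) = 222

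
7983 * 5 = 39915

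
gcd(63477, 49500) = 9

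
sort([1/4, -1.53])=[-1.53, 1/4]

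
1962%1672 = 290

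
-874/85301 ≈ -0.0102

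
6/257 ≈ 0.0233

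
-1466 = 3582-5048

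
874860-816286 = 58574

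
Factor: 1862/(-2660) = -1*2^(-1)*5^(-1)*7^1 = -7/10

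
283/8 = 35+3/8 ≈ 35.38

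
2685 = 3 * 895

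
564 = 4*141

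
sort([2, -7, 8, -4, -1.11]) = [-7, -4, -1.11, 2, 8]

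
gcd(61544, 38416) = 392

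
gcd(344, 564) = 4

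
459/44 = 10 + 19/44 ≈ 10.43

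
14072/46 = 7036/23 ≈ 305.91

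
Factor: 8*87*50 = 2^4*3^1*5^2*29^1 = 34800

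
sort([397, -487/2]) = [-487/2, 397]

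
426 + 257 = 683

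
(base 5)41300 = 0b101010001100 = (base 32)2kc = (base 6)20300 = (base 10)2700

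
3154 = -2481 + 5635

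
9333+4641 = 13974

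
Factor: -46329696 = -1*2^5*3^2*7^4*67^1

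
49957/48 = 1040 + 37/48 ≈ 1040.77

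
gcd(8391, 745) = 1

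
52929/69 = 17643/23 ≈ 767.09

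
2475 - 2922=-447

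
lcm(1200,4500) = 18000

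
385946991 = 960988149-575041158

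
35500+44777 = 80277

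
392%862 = 392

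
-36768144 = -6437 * 5712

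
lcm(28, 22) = 308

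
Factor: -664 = -1*2^3*83^1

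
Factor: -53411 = -1 * 53411^1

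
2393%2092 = 301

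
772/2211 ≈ 0.349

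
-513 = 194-707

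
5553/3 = 1851 = 1851.00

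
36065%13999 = 8067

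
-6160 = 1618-7778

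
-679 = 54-733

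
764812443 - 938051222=-173238779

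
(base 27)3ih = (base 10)2690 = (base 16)a82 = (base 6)20242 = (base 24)4g2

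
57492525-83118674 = -25626149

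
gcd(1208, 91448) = 8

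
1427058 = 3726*383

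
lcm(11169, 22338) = 22338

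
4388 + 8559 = 12947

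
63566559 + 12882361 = 76448920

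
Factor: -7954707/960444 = -1*2^(-2)*3^(-2)*8893^(-1)*2651569^1 = -2651569/320148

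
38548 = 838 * 46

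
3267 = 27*121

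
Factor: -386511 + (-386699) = -1 * 2^1 * 5^1 * 167^1 * 463^1 = -773210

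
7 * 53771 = 376397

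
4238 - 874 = 3364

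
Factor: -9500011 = -1*239^1*39749^1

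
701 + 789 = 1490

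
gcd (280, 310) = 10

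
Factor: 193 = 193^1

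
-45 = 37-82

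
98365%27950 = 14515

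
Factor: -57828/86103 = -1*2^2*3^(-3)*61^1*79^1*1063^(-1) = -19276/28701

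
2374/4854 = 1187/2427 ≈ 0.489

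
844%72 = 52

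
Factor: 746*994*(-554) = -1*2^3*7^1*71^1*277^1*373^1 = -410804296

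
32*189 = 6048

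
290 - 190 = 100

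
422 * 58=24476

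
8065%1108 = 309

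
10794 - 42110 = -31316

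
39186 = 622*63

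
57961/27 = 2146 + 19/27 ≈ 2146.70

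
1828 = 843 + 985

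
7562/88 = 3781/44 ≈ 85.93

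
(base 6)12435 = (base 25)30k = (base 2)11101100111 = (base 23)3d9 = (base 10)1895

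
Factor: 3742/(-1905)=-1*2^1*3^(-1)*5^(-1)*127^(-1)*1871^1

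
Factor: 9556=2^2*2389^1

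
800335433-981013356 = -180677923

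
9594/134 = 71 + 40/67 ≈ 71.60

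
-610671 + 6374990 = 5764319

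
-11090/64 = -5545/32 ≈ -173.28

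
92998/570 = 163 + 44/285 ≈ 163.15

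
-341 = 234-575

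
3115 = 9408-6293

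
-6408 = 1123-7531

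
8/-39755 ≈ -0.000201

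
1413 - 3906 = -2493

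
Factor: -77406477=-1*3^1*23^1*1121833^1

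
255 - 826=-571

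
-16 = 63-79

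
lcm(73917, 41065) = 369585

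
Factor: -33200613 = -1 * 3^2 * 347^1 * 10631^1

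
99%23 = 7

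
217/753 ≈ 0.288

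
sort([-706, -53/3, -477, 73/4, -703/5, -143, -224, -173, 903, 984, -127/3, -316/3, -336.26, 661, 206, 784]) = [-706, -477, -336.26, -224, -173, -143, -703/5, -316/3, -127/3, -53/3, 73/4, 206, 661, 784, 903, 984]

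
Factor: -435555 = -1*3^2*5^1*9679^1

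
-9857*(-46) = 453422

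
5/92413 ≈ 0.0000541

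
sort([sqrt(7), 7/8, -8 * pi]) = [-8 * pi, 7/8, sqrt(7)]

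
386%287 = 99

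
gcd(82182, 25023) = 3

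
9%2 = 1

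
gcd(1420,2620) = 20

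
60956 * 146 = 8899576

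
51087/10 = 5108+7/10 = 5108.70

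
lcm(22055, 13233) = 66165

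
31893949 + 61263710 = 93157659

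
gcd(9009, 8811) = 99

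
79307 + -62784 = 16523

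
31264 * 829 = 25917856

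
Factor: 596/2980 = 5^(-1) = 1/5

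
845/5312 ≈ 0.159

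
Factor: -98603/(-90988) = 2^(-2) * 23^(-2) * 43^(-1) * 151^1 * 653^1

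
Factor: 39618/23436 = 2^(-1)*3^(-1)*7^(-1)*71^1 = 71/42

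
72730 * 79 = 5745670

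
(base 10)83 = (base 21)3k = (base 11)76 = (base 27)32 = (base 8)123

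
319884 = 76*4209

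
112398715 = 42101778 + 70296937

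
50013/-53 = -943 - 34/53 ≈ -943.64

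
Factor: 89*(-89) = -1*89^2 = -7921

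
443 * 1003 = 444329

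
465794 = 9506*49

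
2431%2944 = 2431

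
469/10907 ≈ 0.0430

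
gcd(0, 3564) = 3564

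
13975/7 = 1996+3/7 ≈ 1996.43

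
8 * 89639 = 717112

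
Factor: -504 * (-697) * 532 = 2^5 * 3^2 * 7^2 * 17^1 * 19^1 * 41^1 = 186885216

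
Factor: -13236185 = -1 * 5^1 * 67^1 * 39511^1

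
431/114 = 3 + 89/114 ≈ 3.78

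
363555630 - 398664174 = -35108544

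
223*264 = 58872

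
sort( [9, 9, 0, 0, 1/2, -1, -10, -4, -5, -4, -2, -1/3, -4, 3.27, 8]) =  [-10, -5, -4, -4, -4, -2, -1, -1/3, 0, 0, 1/2, 3.27, 8, 9, 9]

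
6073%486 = 241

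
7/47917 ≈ 0.000146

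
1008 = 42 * 24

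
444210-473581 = -29371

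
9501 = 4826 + 4675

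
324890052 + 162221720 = 487111772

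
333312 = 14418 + 318894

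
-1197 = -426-771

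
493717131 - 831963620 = -338246489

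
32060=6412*5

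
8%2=0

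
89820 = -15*(-5988)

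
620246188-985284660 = -365038472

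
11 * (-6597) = -72567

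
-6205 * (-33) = 204765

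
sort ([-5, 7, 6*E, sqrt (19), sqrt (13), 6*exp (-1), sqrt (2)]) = [-5, sqrt (2), 6*exp (-1), sqrt (13), sqrt (19), 7, 6*E]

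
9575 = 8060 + 1515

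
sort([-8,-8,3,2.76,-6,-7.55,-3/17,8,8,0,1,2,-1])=[-8,-8,-7.55,-6,-1,-3/17,0,1,2,2.76,3,8,8]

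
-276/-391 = 12/17 ≈ 0.706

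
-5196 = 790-5986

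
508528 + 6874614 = 7383142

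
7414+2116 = 9530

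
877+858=1735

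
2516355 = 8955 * 281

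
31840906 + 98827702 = 130668608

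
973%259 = 196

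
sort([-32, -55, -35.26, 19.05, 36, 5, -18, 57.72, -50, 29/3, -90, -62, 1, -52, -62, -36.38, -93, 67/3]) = [-93, -90, -62, -62, -55, -52, -50, -36.38, -35.26, -32, -18, 1, 5, 29/3, 19.05, 67/3, 36, 57.72]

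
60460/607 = 99 + 367/607 ≈ 99.60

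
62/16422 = 31/8211 ≈ 0.00378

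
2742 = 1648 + 1094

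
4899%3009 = 1890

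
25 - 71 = -46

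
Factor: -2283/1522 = -1*2^(-1)*3^1 = -3/2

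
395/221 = 1+174/221 ≈ 1.79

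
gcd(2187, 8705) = 1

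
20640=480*43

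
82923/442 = 187 + 269/442 ≈ 187.61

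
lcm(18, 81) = 162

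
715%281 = 153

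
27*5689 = 153603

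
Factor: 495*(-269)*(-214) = 2^1*3^2*5^1*11^1*107^1*269^1 = 28495170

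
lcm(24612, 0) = 0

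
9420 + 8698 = 18118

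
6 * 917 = 5502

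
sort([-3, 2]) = [-3, 2]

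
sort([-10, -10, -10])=[-10, -10, -10]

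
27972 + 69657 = 97629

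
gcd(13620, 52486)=2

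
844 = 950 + -106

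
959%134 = 21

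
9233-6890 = 2343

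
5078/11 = 461 + 7/11 ≈ 461.64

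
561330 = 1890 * 297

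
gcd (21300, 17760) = 60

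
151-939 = -788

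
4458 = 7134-2676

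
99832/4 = 24958 = 24958.00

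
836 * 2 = 1672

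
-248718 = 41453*(-6)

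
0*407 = 0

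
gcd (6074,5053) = 1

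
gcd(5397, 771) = 771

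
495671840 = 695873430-200201590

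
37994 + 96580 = 134574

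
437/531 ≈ 0.823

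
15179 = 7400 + 7779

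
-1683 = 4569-6252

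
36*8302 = 298872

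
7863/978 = 8+13/326 ≈ 8.04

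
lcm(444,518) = 3108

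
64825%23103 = 18619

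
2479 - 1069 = 1410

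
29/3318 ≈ 0.00874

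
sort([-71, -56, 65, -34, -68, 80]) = [-71, -68, -56, -34, 65, 80]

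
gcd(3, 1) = 1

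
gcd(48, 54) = 6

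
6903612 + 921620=7825232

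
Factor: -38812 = -1 * 2^2 * 31^1 * 313^1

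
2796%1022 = 752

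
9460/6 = 1576 + 2/3≈1576.67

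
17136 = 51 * 336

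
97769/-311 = -314 - 115/311 ≈ -314.37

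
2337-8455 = -6118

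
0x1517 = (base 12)315b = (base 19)ei3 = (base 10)5399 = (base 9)7358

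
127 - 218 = -91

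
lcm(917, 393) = 2751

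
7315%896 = 147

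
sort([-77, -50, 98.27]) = [-77, -50, 98.27]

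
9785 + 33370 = 43155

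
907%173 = 42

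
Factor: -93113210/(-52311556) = 2^(-1) * 5^1 * 11^(-1) * 59^1 * 97^1 * 1627^1 * 1188899^(-1) = 46556605/26155778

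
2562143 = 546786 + 2015357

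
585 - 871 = -286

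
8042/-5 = -1608 - 2/5 = -1608.40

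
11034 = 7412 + 3622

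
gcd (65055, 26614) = 1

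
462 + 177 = 639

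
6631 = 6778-147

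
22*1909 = 41998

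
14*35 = 490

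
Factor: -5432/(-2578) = 2^2 * 7^1 * 97^1 * 1289^(-1) = 2716/1289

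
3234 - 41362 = -38128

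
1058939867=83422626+975517241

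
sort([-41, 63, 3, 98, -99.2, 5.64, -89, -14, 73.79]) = [-99.2, -89, -41, -14, 3, 5.64, 63, 73.79, 98]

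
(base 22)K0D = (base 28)CA5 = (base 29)BF7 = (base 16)25DD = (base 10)9693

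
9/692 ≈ 0.0130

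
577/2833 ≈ 0.204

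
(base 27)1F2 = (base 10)1136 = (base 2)10001110000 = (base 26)1HI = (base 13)695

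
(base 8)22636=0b10010110011110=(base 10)9630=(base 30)al0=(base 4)2112132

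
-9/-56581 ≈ 0.000159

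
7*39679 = 277753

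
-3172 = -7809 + 4637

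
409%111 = 76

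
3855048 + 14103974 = 17959022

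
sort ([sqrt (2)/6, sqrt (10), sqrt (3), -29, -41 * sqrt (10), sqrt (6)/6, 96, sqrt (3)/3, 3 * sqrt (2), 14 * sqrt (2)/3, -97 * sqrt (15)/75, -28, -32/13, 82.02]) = [-41 * sqrt (10), -29, -28, -97 * sqrt (15)/75, -32/13, sqrt (2)/6, sqrt (6)/6, sqrt (3)/3, sqrt (3), sqrt (10), 3 * sqrt (2), 14 * sqrt (2)/3, 82.02, 96]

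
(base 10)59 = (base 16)3b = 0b111011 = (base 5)214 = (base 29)21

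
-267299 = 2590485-2857784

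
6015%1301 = 811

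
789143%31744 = 27287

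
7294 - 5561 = 1733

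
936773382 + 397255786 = 1334029168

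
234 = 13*18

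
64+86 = 150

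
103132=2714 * 38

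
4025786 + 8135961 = 12161747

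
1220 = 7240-6020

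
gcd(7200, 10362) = 6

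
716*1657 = 1186412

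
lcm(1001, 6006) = 6006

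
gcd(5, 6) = 1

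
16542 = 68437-51895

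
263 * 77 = 20251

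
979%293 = 100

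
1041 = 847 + 194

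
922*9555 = 8809710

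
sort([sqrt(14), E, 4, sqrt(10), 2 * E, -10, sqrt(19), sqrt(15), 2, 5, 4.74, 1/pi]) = [-10, 1/pi, 2, E, sqrt(10), sqrt(14), sqrt(15), 4, sqrt(19), 4.74, 5, 2 * E]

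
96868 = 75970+20898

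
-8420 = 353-8773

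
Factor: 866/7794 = 3^(-2) = 1/9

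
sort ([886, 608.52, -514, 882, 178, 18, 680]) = [-514, 18, 178, 608.52, 680, 882, 886]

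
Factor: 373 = 373^1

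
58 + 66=124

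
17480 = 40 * 437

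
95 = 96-1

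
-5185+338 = -4847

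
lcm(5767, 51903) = 51903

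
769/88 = 8 + 65/88 ≈ 8.74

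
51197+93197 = 144394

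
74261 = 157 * 473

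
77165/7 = 11023 + 4/7 ≈ 11023.57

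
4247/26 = 163 + 9/26 ≈ 163.35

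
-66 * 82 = -5412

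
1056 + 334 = 1390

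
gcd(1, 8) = 1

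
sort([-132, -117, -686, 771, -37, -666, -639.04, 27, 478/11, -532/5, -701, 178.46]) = [-701, -686, -666, -639.04, -132, -117, -532/5, -37, 27, 478/11, 178.46, 771]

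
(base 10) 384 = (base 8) 600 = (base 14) 1d6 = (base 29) d7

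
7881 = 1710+6171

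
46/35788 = 1/778 ≈ 0.00129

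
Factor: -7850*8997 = -1*2^1*3^1*5^2*157^1*2999^1 = -70626450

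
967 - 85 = 882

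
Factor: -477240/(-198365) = 2^3*3^1*41^1*409^(-1) = 984/409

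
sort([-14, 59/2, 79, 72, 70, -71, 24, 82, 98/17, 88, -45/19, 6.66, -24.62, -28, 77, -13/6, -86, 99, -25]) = [-86, -71, -28, -25, -24.62, -14, -45/19, -13/6, 98/17, 6.66, 24, 59/2, 70, 72, 77, 79, 82, 88, 99]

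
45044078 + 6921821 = 51965899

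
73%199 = 73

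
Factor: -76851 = -1*3^2*8539^1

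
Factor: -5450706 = -1 * 2^1 * 3^3 * 193^1 * 523^1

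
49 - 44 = 5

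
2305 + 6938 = 9243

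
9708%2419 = 32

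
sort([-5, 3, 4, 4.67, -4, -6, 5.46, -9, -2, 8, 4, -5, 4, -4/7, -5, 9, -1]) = [-9, -6, -5, -5, -5, -4, -2, -1, -4/7, 3, 4, 4, 4, 4.67, 5.46, 8, 9]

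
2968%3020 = 2968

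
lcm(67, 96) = 6432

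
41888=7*5984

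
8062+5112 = 13174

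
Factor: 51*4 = 2^2*3^1*17^1 = 204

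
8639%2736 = 431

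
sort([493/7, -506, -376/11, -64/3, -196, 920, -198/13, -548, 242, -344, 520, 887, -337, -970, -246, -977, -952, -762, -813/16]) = [-977, -970, -952, -762, -548, -506, -344, -337, -246, -196, -813/16, -376/11, -64/3, -198/13, 493/7, 242, 520, 887, 920]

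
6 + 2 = 8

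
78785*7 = 551495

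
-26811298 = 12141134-38952432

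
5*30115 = 150575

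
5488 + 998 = 6486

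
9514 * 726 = 6907164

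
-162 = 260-422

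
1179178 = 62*19019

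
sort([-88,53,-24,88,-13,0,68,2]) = [-88,-24,-13,0,2,53,68,88]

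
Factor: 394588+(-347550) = 2^1 * 29^1 * 811^1 = 47038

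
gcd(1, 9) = 1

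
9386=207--9179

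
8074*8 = 64592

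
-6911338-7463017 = -14374355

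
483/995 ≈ 0.485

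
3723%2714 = 1009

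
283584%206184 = 77400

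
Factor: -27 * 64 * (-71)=2^6 * 3^3 * 71^1=122688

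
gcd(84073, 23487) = 1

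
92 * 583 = 53636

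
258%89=80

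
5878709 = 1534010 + 4344699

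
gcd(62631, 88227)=9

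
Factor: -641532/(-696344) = 2^(-1)*3^1*11^(-1)*41^(-1)*277^1 = 831/902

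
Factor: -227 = -1 * 227^1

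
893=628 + 265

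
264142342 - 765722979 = -501580637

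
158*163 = 25754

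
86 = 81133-81047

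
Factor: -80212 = -1 * 2^2 * 11^1 * 1823^1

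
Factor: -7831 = -1*41^1*191^1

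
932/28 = 233/7 ≈ 33.29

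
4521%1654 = 1213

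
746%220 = 86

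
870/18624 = 145/3104 ≈ 0.0467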